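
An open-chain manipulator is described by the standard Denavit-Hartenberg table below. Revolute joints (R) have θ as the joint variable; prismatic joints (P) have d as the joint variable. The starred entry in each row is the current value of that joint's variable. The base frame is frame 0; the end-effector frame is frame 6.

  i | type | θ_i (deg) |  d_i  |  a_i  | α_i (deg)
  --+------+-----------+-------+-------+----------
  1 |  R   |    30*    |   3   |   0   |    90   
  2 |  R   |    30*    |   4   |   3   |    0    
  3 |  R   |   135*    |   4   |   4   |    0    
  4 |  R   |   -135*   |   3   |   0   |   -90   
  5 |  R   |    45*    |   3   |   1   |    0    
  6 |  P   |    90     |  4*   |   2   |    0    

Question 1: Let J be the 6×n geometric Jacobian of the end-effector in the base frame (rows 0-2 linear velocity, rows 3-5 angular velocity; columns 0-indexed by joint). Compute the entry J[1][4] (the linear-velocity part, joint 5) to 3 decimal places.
axis z_4 = (-0.4330,-0.2500,0.8660); lever o_n−o_4 = (-4.6221,-0.2191,5.7086)
cross product → J_v[:, 4] = (-1.2374,-1.5309,-1.0607)
J_ω[:, 4] = z_4
entry J[1][4] = -1.5309

-1.531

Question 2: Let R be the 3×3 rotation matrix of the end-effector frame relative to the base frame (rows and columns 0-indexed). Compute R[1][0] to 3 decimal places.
0.306

End-effector x-axis (col 0 of R) = (-0.8839,0.3062,-0.3536)
R[1][0] = 0.3062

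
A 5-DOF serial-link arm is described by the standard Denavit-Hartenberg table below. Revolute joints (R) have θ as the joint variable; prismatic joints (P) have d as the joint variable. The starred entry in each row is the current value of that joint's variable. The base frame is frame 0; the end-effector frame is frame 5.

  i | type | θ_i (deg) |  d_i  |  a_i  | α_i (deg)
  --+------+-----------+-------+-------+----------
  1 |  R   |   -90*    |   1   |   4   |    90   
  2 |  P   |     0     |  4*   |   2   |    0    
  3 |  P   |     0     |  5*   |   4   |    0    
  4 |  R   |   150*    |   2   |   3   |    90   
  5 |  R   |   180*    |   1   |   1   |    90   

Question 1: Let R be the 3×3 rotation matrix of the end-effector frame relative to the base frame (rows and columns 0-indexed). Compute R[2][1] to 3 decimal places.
End-effector y-axis (col 1 of R) = (0.0000,-0.5000,0.8660)
R[2][1] = 0.8660

0.866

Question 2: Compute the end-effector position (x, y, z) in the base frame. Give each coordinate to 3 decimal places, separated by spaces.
-11.000 -8.768 2.866

after link 1: o_1 = (0.0000, -4.0000, 1.0000)
after link 2: o_2 = (-4.0000, -6.0000, 1.0000)
after link 3: o_3 = (-9.0000, -10.0000, 1.0000)
after link 4: o_4 = (-11.0000, -7.4019, 2.5000)
after link 5: o_5 = (-11.0000, -8.7679, 2.8660)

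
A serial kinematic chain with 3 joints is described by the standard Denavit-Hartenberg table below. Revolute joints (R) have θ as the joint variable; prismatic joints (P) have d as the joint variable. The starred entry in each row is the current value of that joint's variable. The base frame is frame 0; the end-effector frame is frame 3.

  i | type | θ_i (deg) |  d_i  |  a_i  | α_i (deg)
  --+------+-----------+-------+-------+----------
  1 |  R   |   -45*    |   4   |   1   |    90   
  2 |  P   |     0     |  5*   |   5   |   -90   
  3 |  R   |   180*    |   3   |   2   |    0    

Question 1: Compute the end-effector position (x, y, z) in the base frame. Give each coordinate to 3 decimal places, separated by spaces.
after link 1: o_1 = (0.7071, -0.7071, 4.0000)
after link 2: o_2 = (0.7071, -7.7782, 4.0000)
after link 3: o_3 = (-0.7071, -6.3640, 7.0000)

-0.707 -6.364 7.000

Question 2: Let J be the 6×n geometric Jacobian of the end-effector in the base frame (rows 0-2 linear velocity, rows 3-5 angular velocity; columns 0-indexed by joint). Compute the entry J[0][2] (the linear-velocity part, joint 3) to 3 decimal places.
axis z_2 = (0.0000,0.0000,1.0000); lever o_n−o_2 = (-1.4142,1.4142,3.0000)
cross product → J_v[:, 2] = (-1.4142,-1.4142,0.0000)
J_ω[:, 2] = z_2
entry J[0][2] = -1.4142

-1.414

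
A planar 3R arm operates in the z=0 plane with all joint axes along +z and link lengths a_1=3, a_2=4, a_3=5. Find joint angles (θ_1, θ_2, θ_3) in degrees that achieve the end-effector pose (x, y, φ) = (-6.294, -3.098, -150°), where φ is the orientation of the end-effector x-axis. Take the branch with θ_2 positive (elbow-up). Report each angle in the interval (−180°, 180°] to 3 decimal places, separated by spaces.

wrist centre = target − a_3·(cos φ, sin φ) = (-1.9639, -0.5980)
cos θ_2 = (4.2144−3²−4²)/(2·3·4) = -0.8661; θ_2 = 150.0047° (elbow-up)
β = atan2(-0.5980,-1.9639) = -163.0645°; ψ = atan2(1.9997,-0.4643) = 103.0706°
θ_1 = β − ψ = -266.1351°
θ_3 = φ − θ_1 − θ_2 = -33.8696° (wrapped to (-180°,180°])

93.865 150.005 -33.870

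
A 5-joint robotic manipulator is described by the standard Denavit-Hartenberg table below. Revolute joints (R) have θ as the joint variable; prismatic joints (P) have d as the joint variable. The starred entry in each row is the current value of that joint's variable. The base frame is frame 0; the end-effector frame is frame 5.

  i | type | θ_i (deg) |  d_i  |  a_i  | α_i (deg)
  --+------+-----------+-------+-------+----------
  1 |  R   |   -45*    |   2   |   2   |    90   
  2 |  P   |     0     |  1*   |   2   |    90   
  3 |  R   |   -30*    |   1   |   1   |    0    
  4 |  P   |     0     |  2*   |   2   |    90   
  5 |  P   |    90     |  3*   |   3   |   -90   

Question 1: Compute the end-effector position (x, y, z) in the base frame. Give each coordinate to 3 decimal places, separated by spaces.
5.796 -1.414 -4.000

after link 1: o_1 = (1.4142, -1.4142, 2.0000)
after link 2: o_2 = (2.1213, -3.5355, 2.0000)
after link 3: o_3 = (3.0872, -3.7944, 1.0000)
after link 4: o_4 = (5.0191, -4.3120, -1.0000)
after link 5: o_5 = (5.7956, -1.4142, -4.0000)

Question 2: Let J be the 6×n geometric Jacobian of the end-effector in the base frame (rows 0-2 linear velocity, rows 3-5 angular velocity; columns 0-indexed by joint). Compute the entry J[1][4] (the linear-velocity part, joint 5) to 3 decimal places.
prismatic axis z_4 = (0.2588,0.9659,-0.0000)
J_v[:, 4] = z_4; J_ω[:, 4] = (0,0,0)
entry J[1][4] = 0.9659

0.966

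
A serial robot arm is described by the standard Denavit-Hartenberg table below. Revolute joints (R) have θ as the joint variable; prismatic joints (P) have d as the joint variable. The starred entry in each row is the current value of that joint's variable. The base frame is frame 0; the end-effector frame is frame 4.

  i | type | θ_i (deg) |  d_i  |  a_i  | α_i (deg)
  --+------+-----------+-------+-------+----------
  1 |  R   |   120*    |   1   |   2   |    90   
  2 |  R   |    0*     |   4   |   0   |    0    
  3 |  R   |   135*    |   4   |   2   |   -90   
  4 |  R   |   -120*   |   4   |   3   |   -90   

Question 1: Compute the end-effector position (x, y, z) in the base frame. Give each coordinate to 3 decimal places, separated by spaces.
after link 1: o_1 = (-1.0000, 1.7321, 1.0000)
after link 2: o_2 = (2.4641, 3.7321, 1.0000)
after link 3: o_3 = (6.6353, 4.5073, 2.4142)
after link 4: o_4 = (9.7692, 4.2754, -1.4749)

9.769 4.275 -1.475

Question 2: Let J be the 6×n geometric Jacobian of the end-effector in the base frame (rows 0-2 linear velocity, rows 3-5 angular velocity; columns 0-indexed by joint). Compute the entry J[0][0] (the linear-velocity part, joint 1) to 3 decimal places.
axis z_0 = ẑ; lever o_n−o_0 = (9.7692,4.2754,-1.4749)
cross product → J_v[:, 0] = (-4.2754,9.7692,0.0000)
J_ω[:, 0] = z_0
entry J[0][0] = -4.2754

-4.275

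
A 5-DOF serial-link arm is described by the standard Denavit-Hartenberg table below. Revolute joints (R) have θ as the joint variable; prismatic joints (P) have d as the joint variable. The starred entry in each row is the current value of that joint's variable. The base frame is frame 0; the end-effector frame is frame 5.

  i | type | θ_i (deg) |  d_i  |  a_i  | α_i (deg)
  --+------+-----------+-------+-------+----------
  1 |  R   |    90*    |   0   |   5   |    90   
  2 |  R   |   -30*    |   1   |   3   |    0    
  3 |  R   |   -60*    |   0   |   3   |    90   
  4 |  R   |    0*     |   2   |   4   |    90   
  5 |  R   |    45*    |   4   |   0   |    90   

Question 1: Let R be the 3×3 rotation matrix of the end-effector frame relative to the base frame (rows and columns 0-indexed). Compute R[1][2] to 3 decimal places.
0.707

End-effector z-axis (col 2 of R) = (-0.0000,0.7071,-0.7071)
R[1][2] = 0.7071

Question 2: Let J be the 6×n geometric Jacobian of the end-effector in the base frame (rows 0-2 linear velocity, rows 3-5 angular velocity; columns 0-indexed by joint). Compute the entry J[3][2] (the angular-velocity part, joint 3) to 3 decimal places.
axis z_2 = (1.0000,-0.0000,0.0000); lever o_n−o_2 = (-4.0000,-2.0000,-7.0000)
cross product → J_v[:, 2] = (0.0000,7.0000,-2.0000)
J_ω[:, 2] = z_2
entry J[3][2] = 1.0000

1.000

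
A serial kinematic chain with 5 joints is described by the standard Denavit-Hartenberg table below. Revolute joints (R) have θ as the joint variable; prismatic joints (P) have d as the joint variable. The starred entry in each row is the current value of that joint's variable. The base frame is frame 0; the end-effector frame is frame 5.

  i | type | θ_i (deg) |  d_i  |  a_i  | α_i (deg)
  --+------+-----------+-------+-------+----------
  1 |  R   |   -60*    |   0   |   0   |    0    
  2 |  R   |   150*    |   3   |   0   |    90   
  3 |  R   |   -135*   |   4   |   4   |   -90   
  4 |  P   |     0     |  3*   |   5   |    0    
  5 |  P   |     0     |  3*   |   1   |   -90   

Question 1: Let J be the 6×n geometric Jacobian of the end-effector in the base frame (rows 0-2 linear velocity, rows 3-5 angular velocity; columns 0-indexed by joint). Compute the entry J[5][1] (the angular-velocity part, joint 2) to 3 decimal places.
1.000

axis z_1 = (0.0000,0.0000,1.0000); lever o_n−o_1 = (4.0000,-2.8284,-8.3137)
cross product → J_v[:, 1] = (2.8284,4.0000,-0.0000)
J_ω[:, 1] = z_1
entry J[5][1] = 1.0000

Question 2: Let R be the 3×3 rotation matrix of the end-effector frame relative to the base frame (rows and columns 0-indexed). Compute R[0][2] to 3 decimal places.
End-effector z-axis (col 2 of R) = (-1.0000,-0.0000,-0.0000)
R[0][2] = -1.0000

-1.000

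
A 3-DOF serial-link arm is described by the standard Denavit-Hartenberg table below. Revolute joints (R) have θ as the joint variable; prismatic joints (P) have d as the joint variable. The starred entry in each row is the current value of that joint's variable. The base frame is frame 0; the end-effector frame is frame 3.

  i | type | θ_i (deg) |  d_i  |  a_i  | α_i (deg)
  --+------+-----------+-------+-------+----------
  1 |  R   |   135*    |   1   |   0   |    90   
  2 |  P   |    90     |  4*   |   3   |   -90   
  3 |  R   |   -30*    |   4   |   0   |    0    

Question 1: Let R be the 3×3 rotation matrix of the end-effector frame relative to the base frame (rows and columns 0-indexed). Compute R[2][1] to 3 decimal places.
End-effector y-axis (col 1 of R) = (-0.6124,-0.6124,0.5000)
R[2][1] = 0.5000

0.500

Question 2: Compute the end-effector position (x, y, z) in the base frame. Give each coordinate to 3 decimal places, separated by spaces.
after link 1: o_1 = (0.0000, 0.0000, 1.0000)
after link 2: o_2 = (2.8284, 2.8284, 4.0000)
after link 3: o_3 = (5.6569, -0.0000, 4.0000)

5.657 -0.000 4.000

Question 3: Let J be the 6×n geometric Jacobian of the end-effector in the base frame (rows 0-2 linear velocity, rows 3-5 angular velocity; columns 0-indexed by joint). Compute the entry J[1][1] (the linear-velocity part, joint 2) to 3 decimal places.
prismatic axis z_1 = (0.7071,0.7071,0.0000)
J_v[:, 1] = z_1; J_ω[:, 1] = (0,0,0)
entry J[1][1] = 0.7071

0.707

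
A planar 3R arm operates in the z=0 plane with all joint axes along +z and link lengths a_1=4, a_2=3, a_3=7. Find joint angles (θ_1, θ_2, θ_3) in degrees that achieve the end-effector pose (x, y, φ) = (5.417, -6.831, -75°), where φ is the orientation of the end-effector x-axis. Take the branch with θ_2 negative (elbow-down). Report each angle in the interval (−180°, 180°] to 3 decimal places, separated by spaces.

wrist centre = target − a_3·(cos φ, sin φ) = (3.6053, -0.0695)
cos θ_2 = (13.0028−4²−3²)/(2·4·3) = -0.4999; θ_2 = -119.9923° (elbow-down)
β = atan2(-0.0695,3.6053) = -1.1047°; ψ = atan2(-2.5983,2.5003) = -46.1003°
θ_1 = β − ψ = 44.9957°
θ_3 = φ − θ_1 − θ_2 = -0.0033° (wrapped to (-180°,180°])

44.996 -119.992 -0.003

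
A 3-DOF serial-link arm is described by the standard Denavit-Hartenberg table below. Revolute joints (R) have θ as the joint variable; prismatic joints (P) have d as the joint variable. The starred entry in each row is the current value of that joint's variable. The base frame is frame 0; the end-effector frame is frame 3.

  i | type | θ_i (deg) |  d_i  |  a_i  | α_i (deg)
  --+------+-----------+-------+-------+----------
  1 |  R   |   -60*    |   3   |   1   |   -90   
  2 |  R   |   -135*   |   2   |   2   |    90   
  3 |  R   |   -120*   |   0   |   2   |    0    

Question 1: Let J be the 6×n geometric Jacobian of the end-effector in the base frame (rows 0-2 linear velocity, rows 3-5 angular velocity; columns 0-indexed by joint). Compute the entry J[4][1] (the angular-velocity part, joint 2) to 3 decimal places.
axis z_1 = (0.8660,0.5000,0.0000); lever o_n−o_1 = (-0.1215,0.7463,0.7071)
cross product → J_v[:, 1] = (0.3536,-0.6124,0.7071)
J_ω[:, 1] = z_1
entry J[4][1] = 0.5000

0.500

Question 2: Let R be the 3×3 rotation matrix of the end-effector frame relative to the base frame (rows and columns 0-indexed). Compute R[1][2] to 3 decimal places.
End-effector z-axis (col 2 of R) = (-0.3536,0.6124,-0.7071)
R[1][2] = 0.6124

0.612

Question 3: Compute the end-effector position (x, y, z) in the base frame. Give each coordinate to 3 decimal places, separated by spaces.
0.378 -0.120 3.707

after link 1: o_1 = (0.5000, -0.8660, 3.0000)
after link 2: o_2 = (1.5249, 1.3587, 4.4142)
after link 3: o_3 = (0.3785, -0.1197, 3.7071)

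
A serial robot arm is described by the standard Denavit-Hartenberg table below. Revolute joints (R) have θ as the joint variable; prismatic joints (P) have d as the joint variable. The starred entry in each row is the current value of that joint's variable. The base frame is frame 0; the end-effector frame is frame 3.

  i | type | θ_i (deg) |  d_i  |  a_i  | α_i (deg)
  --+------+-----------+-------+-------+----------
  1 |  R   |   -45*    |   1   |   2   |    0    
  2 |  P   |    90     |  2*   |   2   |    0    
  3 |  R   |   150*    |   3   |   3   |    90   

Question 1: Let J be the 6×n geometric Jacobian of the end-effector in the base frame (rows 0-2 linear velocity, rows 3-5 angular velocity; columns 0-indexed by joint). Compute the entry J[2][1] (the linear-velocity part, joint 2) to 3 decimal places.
1.000

prismatic axis z_1 = (0.0000,0.0000,1.0000)
J_v[:, 1] = z_1; J_ω[:, 1] = (0,0,0)
entry J[2][1] = 1.0000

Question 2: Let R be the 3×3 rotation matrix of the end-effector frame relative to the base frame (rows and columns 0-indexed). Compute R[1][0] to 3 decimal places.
-0.259

End-effector x-axis (col 0 of R) = (-0.9659,-0.2588,0.0000)
R[1][0] = -0.2588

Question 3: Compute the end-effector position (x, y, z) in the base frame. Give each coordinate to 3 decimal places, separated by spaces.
after link 1: o_1 = (1.4142, -1.4142, 1.0000)
after link 2: o_2 = (2.8284, 0.0000, 3.0000)
after link 3: o_3 = (-0.0694, -0.7765, 6.0000)

-0.069 -0.776 6.000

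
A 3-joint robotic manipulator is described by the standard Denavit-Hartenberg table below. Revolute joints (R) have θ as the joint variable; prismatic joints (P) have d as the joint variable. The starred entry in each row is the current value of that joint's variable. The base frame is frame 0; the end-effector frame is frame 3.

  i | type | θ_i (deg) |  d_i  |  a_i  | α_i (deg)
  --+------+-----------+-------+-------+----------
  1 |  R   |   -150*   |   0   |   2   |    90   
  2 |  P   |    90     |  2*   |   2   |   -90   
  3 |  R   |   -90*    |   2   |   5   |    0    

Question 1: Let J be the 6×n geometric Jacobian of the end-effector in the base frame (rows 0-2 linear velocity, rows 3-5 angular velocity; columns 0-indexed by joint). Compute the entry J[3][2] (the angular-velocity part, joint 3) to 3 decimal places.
axis z_2 = (0.8660,0.5000,0.0000); lever o_n−o_2 = (-0.7679,5.3301,0.0000)
cross product → J_v[:, 2] = (0.0000,-0.0000,5.0000)
J_ω[:, 2] = z_2
entry J[3][2] = 0.8660

0.866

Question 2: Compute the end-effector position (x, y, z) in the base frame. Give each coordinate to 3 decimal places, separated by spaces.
after link 1: o_1 = (-1.7321, -1.0000, 0.0000)
after link 2: o_2 = (-2.7321, 0.7321, 2.0000)
after link 3: o_3 = (-3.5000, 6.0622, 2.0000)

-3.500 6.062 2.000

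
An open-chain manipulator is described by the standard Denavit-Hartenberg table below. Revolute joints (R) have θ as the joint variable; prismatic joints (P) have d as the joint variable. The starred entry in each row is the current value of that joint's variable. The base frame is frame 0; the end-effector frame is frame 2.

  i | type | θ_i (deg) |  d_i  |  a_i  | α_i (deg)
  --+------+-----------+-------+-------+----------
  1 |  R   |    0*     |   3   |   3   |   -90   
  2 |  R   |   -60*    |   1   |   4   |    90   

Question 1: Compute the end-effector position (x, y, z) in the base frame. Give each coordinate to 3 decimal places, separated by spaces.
5.000 1.000 6.464

after link 1: o_1 = (3.0000, 0.0000, 3.0000)
after link 2: o_2 = (5.0000, 1.0000, 6.4641)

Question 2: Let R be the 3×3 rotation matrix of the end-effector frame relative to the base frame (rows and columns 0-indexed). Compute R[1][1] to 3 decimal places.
1.000

End-effector y-axis (col 1 of R) = (0.0000,1.0000,0.0000)
R[1][1] = 1.0000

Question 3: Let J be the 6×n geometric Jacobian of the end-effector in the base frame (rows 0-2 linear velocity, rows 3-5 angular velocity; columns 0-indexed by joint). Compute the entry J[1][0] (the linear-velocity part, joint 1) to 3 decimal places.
5.000

axis z_0 = ẑ; lever o_n−o_0 = (5.0000,1.0000,6.4641)
cross product → J_v[:, 0] = (-1.0000,5.0000,0.0000)
J_ω[:, 0] = z_0
entry J[1][0] = 5.0000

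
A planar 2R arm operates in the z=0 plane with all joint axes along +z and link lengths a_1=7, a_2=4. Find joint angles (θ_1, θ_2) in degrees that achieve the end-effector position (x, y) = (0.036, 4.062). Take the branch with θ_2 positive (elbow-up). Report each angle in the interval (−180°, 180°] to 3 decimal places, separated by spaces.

60.000 150.003

cos θ_2 = (16.5011−7²−4²)/(2·7·4) = -0.8661; θ_2 = 150.0029° (elbow-up)
β = atan2(4.0620,0.0360) = 89.4922°; ψ = atan2(1.9998,3.5358) = 29.4922°
θ_1 = β − ψ = 60.0000°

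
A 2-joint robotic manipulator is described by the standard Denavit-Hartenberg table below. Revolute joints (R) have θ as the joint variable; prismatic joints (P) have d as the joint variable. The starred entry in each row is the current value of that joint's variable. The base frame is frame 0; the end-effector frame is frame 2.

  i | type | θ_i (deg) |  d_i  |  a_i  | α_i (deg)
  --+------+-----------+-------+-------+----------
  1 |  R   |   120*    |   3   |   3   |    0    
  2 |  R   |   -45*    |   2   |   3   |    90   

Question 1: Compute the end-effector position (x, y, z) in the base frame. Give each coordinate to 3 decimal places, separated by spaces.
-0.724 5.496 5.000

after link 1: o_1 = (-1.5000, 2.5981, 3.0000)
after link 2: o_2 = (-0.7235, 5.4959, 5.0000)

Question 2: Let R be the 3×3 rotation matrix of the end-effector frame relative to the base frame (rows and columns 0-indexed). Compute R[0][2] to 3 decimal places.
End-effector z-axis (col 2 of R) = (0.9659,-0.2588,0.0000)
R[0][2] = 0.9659

0.966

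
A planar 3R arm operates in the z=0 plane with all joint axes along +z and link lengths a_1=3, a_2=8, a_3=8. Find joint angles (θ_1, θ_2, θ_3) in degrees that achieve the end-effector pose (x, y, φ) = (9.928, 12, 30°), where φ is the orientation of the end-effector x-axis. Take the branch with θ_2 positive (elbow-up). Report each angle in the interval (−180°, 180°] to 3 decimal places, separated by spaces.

0.000 90.001 -60.001

wrist centre = target − a_3·(cos φ, sin φ) = (2.9998, 8.0000)
cos θ_2 = (72.9988−3²−8²)/(2·3·8) = -0.0000; θ_2 = 90.0015° (elbow-up)
β = atan2(8.0000,2.9998) = 69.4452°; ψ = atan2(8.0000,2.9998) = 69.4452°
θ_1 = β − ψ = 0.0000°
θ_3 = φ − θ_1 − θ_2 = -60.0015° (wrapped to (-180°,180°])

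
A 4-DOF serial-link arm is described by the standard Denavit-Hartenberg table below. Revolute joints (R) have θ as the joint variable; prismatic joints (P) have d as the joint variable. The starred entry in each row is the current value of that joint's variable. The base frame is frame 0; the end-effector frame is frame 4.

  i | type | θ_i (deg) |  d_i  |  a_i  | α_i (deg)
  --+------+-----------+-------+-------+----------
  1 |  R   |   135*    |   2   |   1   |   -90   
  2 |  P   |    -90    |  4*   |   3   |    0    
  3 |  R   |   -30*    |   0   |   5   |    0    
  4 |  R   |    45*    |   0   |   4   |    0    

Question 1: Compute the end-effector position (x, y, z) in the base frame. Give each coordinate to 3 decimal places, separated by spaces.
after link 1: o_1 = (-0.7071, 0.7071, 2.0000)
after link 2: o_2 = (-3.5355, -2.1213, 5.0000)
after link 3: o_3 = (-1.7678, -3.8891, 9.3301)
after link 4: o_4 = (-2.4998, -3.1570, 13.1938)

-2.500 -3.157 13.194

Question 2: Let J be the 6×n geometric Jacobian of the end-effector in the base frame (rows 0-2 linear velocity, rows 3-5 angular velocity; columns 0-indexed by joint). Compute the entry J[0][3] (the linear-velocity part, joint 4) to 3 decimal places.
axis z_3 = (-0.7071,-0.7071,0.0000); lever o_n−o_3 = (-0.7321,0.7321,3.8637)
cross product → J_v[:, 3] = (-2.7321,2.7321,-1.0353)
J_ω[:, 3] = z_3
entry J[0][3] = -2.7321

-2.732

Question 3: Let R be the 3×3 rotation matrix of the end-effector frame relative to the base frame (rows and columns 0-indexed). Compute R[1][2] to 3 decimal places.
End-effector z-axis (col 2 of R) = (-0.7071,-0.7071,0.0000)
R[1][2] = -0.7071

-0.707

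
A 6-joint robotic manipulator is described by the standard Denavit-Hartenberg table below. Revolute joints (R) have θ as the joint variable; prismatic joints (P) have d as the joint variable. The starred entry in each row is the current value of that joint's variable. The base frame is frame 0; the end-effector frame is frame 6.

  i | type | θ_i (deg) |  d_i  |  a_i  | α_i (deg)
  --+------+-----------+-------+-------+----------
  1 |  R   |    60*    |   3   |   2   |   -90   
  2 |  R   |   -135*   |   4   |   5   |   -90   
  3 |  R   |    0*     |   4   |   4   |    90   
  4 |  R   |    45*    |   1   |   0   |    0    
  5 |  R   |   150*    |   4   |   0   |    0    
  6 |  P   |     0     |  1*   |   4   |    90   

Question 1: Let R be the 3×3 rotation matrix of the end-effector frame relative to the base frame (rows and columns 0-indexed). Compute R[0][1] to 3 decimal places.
-0.866

End-effector y-axis (col 1 of R) = (-0.8660,0.5000,0.0000)
R[0][1] = -0.8660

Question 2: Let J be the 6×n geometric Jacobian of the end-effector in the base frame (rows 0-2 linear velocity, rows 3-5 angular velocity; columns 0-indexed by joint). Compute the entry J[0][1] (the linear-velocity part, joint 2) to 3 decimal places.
axis z_1 = (-0.8660,0.5000,0.0000); lever o_n−o_1 = (-9.4280,3.6702,5.7283)
cross product → J_v[:, 1] = (2.8641,4.9608,1.5355)
J_ω[:, 1] = z_1
entry J[0][1] = 2.8641

2.864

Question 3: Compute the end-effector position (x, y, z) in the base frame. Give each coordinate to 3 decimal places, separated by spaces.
-8.428 5.402 8.728

after link 1: o_1 = (1.0000, 1.7321, 3.0000)
after link 2: o_2 = (-4.2319, 0.6702, 6.5355)
after link 3: o_3 = (-4.2319, 0.6702, 12.1924)
after link 4: o_4 = (-5.0979, 1.1702, 12.1924)
after link 5: o_5 = (-8.5620, 3.1702, 12.1924)
after link 6: o_6 = (-8.4280, 5.4022, 8.7283)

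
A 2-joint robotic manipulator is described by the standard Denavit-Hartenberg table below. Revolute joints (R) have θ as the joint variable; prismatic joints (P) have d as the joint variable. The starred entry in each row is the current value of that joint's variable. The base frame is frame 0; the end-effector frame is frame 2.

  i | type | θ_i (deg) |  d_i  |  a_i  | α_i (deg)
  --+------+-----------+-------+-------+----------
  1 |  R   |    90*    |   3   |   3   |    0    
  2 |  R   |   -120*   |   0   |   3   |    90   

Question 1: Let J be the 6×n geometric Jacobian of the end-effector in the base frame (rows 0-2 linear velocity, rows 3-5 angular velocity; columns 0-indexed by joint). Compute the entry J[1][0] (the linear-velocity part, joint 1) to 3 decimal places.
axis z_0 = ẑ; lever o_n−o_0 = (2.5981,1.5000,3.0000)
cross product → J_v[:, 0] = (-1.5000,2.5981,0.0000)
J_ω[:, 0] = z_0
entry J[1][0] = 2.5981

2.598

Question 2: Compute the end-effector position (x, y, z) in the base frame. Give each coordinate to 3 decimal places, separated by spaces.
after link 1: o_1 = (0.0000, 3.0000, 3.0000)
after link 2: o_2 = (2.5981, 1.5000, 3.0000)

2.598 1.500 3.000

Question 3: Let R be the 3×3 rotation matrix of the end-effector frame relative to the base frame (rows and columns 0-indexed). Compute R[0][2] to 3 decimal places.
End-effector z-axis (col 2 of R) = (-0.5000,-0.8660,0.0000)
R[0][2] = -0.5000

-0.500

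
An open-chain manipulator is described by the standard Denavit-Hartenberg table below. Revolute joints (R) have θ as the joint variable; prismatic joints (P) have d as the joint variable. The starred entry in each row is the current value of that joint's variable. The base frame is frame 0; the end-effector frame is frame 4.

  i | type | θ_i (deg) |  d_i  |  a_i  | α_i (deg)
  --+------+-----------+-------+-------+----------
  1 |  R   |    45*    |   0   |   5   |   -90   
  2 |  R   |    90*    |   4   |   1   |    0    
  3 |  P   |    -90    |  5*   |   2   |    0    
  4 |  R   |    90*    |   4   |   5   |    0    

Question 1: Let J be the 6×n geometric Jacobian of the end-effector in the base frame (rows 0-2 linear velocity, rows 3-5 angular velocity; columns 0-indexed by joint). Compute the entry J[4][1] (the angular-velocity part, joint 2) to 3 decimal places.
axis z_1 = (-0.7071,0.7071,0.0000); lever o_n−o_1 = (-7.7782,10.6066,-6.0000)
cross product → J_v[:, 1] = (-4.2426,-4.2426,-2.0000)
J_ω[:, 1] = z_1
entry J[4][1] = 0.7071

0.707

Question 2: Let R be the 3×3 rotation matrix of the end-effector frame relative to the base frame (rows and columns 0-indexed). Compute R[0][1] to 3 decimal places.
End-effector y-axis (col 1 of R) = (-0.7071,-0.7071,-0.0000)
R[0][1] = -0.7071

-0.707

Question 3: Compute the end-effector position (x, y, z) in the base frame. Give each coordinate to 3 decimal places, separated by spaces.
-4.243 14.142 -6.000

after link 1: o_1 = (3.5355, 3.5355, 0.0000)
after link 2: o_2 = (0.7071, 6.3640, -1.0000)
after link 3: o_3 = (-1.4142, 11.3137, -1.0000)
after link 4: o_4 = (-4.2426, 14.1421, -6.0000)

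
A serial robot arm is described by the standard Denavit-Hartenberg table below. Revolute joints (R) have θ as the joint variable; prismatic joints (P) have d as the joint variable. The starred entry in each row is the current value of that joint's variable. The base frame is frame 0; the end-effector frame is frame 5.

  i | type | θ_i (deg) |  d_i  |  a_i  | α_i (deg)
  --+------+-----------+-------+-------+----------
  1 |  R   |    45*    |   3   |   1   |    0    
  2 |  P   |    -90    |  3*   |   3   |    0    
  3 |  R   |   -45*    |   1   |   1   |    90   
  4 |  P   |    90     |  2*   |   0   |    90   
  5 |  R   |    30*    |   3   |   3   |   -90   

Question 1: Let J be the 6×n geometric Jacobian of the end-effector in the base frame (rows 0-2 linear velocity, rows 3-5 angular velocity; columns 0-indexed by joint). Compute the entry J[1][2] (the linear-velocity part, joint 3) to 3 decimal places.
-3.500

axis z_2 = (0.0000,0.0000,1.0000); lever o_n−o_2 = (-3.5000,-4.0000,3.5981)
cross product → J_v[:, 2] = (4.0000,-3.5000,0.0000)
J_ω[:, 2] = z_2
entry J[1][2] = -3.5000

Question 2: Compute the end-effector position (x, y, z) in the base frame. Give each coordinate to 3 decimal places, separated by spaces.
after link 1: o_1 = (0.7071, 0.7071, 3.0000)
after link 2: o_2 = (2.8284, -1.4142, 6.0000)
after link 3: o_3 = (2.8284, -2.4142, 7.0000)
after link 4: o_4 = (0.8284, -2.4142, 7.0000)
after link 5: o_5 = (-0.6716, -5.4142, 9.5981)

-0.672 -5.414 9.598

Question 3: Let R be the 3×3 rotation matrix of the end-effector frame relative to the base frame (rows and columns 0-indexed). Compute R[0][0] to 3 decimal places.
-0.500

End-effector x-axis (col 0 of R) = (-0.5000,-0.0000,0.8660)
R[0][0] = -0.5000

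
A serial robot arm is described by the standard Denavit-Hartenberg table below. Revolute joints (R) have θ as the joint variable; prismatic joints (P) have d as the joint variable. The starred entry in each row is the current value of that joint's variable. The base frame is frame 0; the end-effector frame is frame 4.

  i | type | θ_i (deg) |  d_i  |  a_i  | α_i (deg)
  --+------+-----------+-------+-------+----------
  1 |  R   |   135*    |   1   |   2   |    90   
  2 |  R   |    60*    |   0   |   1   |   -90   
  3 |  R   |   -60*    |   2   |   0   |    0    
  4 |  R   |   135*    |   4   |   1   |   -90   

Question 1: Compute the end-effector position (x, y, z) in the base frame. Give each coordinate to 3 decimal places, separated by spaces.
after link 1: o_1 = (-1.4142, 1.4142, 1.0000)
after link 2: o_2 = (-1.7678, 1.7678, 1.8660)
after link 3: o_3 = (-0.5430, 0.5430, 2.8660)
after link 4: o_4 = (1.1319, -2.4980, 5.0902)

1.132 -2.498 5.090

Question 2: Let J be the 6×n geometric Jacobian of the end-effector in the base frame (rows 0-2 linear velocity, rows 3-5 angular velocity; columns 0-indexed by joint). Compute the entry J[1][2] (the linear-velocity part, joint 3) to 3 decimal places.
axis z_2 = (0.6124,-0.6124,0.5000); lever o_n−o_2 = (2.8997,-4.2657,3.2241)
cross product → J_v[:, 2] = (0.1585,-0.5245,-0.8365)
J_ω[:, 2] = z_2
entry J[1][2] = -0.5245

-0.525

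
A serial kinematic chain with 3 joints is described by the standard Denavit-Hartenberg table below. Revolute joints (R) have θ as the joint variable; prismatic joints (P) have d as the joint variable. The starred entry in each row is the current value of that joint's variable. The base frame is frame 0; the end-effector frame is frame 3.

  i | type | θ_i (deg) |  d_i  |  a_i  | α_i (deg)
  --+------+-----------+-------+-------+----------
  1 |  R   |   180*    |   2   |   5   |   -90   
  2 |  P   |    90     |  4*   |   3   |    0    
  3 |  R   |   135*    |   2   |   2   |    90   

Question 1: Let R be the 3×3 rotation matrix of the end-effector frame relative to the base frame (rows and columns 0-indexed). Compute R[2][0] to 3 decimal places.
End-effector x-axis (col 0 of R) = (0.7071,-0.0000,0.7071)
R[2][0] = 0.7071

0.707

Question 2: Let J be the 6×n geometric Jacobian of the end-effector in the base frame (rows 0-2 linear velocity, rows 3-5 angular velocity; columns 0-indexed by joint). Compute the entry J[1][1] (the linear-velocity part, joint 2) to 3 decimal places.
prismatic axis z_1 = (-0.0000,-1.0000,0.0000)
J_v[:, 1] = z_1; J_ω[:, 1] = (0,0,0)
entry J[1][1] = -1.0000

-1.000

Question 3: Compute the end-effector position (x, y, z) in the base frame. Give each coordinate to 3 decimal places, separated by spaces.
-3.586 -6.000 0.414

after link 1: o_1 = (-5.0000, 0.0000, 2.0000)
after link 2: o_2 = (-5.0000, -4.0000, -1.0000)
after link 3: o_3 = (-3.5858, -6.0000, 0.4142)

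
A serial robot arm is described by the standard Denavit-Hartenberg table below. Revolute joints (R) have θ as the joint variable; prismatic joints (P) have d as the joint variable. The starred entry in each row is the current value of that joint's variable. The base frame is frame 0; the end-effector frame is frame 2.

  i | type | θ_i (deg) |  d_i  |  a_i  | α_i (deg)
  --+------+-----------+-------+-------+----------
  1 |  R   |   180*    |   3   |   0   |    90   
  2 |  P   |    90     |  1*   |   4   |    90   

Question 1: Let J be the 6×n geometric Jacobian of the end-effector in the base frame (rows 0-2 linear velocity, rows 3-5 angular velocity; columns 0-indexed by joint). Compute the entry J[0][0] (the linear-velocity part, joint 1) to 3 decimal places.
-1.000

axis z_0 = ẑ; lever o_n−o_0 = (-0.0000,1.0000,7.0000)
cross product → J_v[:, 0] = (-1.0000,-0.0000,0.0000)
J_ω[:, 0] = z_0
entry J[0][0] = -1.0000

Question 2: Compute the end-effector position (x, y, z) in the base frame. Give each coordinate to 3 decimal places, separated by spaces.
after link 1: o_1 = (0.0000, 0.0000, 3.0000)
after link 2: o_2 = (-0.0000, 1.0000, 7.0000)

-0.000 1.000 7.000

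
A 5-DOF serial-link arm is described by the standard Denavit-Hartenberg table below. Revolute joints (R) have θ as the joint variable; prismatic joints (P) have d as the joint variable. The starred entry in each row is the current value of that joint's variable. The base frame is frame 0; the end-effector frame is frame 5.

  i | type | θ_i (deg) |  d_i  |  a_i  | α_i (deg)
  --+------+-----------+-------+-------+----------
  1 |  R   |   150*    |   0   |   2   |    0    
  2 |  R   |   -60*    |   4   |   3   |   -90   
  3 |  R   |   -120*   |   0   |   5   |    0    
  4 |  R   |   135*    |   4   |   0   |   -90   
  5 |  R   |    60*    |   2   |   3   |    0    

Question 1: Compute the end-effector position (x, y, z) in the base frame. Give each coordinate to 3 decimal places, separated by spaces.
after link 1: o_1 = (-1.7321, 1.0000, 0.0000)
after link 2: o_2 = (-1.7321, 4.0000, 4.0000)
after link 3: o_3 = (-1.7321, 1.5000, 8.3301)
after link 4: o_4 = (-5.7321, 1.5000, 8.3301)
after link 5: o_5 = (-3.1340, 2.4313, 6.0100)

-3.134 2.431 6.010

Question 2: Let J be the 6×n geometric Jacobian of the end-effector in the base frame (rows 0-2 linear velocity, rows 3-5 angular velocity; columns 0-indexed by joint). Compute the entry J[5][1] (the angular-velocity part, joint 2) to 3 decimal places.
1.000

axis z_1 = (0.0000,0.0000,1.0000); lever o_n−o_1 = (-1.4019,1.4313,6.0100)
cross product → J_v[:, 1] = (-1.4313,-1.4019,0.0000)
J_ω[:, 1] = z_1
entry J[5][1] = 1.0000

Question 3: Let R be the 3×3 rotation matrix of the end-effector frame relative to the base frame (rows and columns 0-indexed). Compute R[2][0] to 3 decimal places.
End-effector x-axis (col 0 of R) = (0.8660,0.4830,-0.1294)
R[2][0] = -0.1294

-0.129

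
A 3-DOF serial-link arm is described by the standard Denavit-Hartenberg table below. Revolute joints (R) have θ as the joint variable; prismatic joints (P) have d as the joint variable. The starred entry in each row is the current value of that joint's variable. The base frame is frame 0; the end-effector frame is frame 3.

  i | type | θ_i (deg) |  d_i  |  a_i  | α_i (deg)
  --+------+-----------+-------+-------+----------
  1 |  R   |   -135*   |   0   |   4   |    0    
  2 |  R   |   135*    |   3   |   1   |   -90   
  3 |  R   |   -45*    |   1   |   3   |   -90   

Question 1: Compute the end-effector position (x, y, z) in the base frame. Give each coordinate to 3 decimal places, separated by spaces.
after link 1: o_1 = (-2.8284, -2.8284, 0.0000)
after link 2: o_2 = (-1.8284, -2.8284, 3.0000)
after link 3: o_3 = (0.2929, -1.8284, 5.1213)

0.293 -1.828 5.121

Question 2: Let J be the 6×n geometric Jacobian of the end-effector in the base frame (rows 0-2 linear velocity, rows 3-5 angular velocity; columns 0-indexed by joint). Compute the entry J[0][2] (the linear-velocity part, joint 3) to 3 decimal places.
axis z_2 = (0.0000,1.0000,0.0000); lever o_n−o_2 = (2.1213,1.0000,2.1213)
cross product → J_v[:, 2] = (2.1213,0.0000,-2.1213)
J_ω[:, 2] = z_2
entry J[0][2] = 2.1213

2.121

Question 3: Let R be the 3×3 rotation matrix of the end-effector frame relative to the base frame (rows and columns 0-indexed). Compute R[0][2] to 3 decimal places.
End-effector z-axis (col 2 of R) = (0.7071,0.0000,-0.7071)
R[0][2] = 0.7071

0.707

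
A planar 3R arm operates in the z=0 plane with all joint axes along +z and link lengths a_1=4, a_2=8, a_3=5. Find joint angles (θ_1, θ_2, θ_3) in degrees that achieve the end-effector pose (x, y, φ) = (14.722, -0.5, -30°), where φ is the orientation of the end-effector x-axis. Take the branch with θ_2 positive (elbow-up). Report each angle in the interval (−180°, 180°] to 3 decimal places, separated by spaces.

wrist centre = target − a_3·(cos φ, sin φ) = (10.3919, 2.0000)
cos θ_2 = (111.9910−4²−8²)/(2·4·8) = 0.4999; θ_2 = 60.0093° (elbow-up)
β = atan2(2.0000,10.3919) = 10.8938°; ψ = atan2(6.9289,7.9989) = 40.9000°
θ_1 = β − ψ = -30.0062°
θ_3 = φ − θ_1 − θ_2 = -60.0031° (wrapped to (-180°,180°])

-30.006 60.009 -60.003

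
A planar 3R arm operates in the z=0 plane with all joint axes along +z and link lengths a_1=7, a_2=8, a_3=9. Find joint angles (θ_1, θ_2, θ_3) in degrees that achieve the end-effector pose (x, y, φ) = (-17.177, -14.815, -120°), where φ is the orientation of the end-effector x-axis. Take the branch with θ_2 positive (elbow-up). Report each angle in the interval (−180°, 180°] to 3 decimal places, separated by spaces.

wrist centre = target − a_3·(cos φ, sin φ) = (-12.6770, -7.0208)
cos θ_2 = (209.9976−7²−8²)/(2·7·8) = 0.8660; θ_2 = 29.9972° (elbow-up)
β = atan2(-7.0208,-12.6770) = -151.0215°; ψ = atan2(3.9997,13.9284) = 16.0219°
θ_1 = β − ψ = -167.0433°
θ_3 = φ − θ_1 − θ_2 = 17.0461° (wrapped to (-180°,180°])

-167.043 29.997 17.046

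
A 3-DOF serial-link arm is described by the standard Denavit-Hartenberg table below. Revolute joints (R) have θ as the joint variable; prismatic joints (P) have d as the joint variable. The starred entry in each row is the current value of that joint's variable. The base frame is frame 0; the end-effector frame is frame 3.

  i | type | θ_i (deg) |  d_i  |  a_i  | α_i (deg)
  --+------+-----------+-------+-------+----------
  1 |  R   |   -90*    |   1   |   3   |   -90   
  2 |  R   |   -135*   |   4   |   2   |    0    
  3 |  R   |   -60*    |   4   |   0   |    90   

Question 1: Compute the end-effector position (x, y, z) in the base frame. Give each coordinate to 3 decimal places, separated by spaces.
after link 1: o_1 = (0.0000, -3.0000, 1.0000)
after link 2: o_2 = (4.0000, -1.5858, 2.4142)
after link 3: o_3 = (8.0000, -1.5858, 2.4142)

8.000 -1.586 2.414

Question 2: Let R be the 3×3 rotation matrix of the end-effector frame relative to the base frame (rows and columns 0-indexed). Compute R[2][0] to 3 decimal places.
-0.259

End-effector x-axis (col 0 of R) = (-0.0000,0.9659,-0.2588)
R[2][0] = -0.2588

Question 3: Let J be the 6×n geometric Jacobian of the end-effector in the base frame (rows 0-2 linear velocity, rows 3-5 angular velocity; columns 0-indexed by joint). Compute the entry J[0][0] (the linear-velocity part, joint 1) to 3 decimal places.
1.586

axis z_0 = ẑ; lever o_n−o_0 = (8.0000,-1.5858,2.4142)
cross product → J_v[:, 0] = (1.5858,8.0000,-0.0000)
J_ω[:, 0] = z_0
entry J[0][0] = 1.5858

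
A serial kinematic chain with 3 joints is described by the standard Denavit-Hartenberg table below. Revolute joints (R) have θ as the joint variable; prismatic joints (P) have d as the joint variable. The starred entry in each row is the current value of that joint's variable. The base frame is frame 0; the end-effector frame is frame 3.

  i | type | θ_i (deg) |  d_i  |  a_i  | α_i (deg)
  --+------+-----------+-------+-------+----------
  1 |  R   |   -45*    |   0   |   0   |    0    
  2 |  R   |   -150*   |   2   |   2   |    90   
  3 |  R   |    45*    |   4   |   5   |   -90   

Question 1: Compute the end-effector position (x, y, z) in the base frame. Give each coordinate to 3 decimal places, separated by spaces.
-4.312 5.296 5.536

after link 1: o_1 = (0.0000, 0.0000, 0.0000)
after link 2: o_2 = (-1.9319, 0.5176, 2.0000)
after link 3: o_3 = (-4.3116, 5.2964, 5.5355)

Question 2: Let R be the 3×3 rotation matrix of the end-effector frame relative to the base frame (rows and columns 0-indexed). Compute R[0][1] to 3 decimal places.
-0.259

End-effector y-axis (col 1 of R) = (-0.2588,-0.9659,-0.0000)
R[0][1] = -0.2588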